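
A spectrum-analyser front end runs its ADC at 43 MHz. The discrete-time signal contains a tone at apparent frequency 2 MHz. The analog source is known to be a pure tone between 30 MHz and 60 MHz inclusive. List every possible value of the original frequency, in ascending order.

41 MHz, 45 MHz

Frequencies that alias to 2 MHz are k·fs ± 2 MHz for integer k ≥ 0.
k=0: 2 MHz.
k=1: 41 MHz, 45 MHz.
k=2: 84 MHz, 88 MHz.
Within [30 MHz, 60 MHz]: 41 MHz, 45 MHz.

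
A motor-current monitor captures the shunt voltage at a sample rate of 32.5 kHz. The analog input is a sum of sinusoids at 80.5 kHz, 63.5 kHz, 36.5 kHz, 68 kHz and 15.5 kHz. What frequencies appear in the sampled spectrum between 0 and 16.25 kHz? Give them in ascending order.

1.5 kHz, 3 kHz, 4 kHz, 15.5 kHz

fs/2 = 16.25 kHz.
80.5 kHz mod fs = 15.5 kHz.
15.5 kHz ≤ fs/2 = 16.25 kHz, appears at 15.5 kHz.
63.5 kHz mod fs = 31 kHz.
31 kHz > fs/2 = 16.25 kHz, folds to fs − 31 kHz = 1.5 kHz.
36.5 kHz mod fs = 4 kHz.
4 kHz ≤ fs/2 = 16.25 kHz, appears at 4 kHz.
68 kHz mod fs = 3 kHz.
3 kHz ≤ fs/2 = 16.25 kHz, appears at 3 kHz.
15.5 kHz ≤ fs/2 = 16.25 kHz, passes unchanged.
Distinct values: {1.5 kHz, 3 kHz, 4 kHz, 15.5 kHz}.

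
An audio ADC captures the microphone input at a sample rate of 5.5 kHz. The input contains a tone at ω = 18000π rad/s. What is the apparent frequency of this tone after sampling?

2 kHz

ω = 18000π rad/s → f = ω/(2π) = 9000 Hz = 9 kHz.
9 kHz mod fs = 3.5 kHz.
3.5 kHz > fs/2 = 2.75 kHz, folds to fs − 3.5 kHz = 2 kHz.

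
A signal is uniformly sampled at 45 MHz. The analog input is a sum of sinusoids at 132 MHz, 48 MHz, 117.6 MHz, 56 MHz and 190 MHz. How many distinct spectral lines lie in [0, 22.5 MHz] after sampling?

4

fs/2 = 22.5 MHz.
132 MHz mod fs = 42 MHz.
42 MHz > fs/2 = 22.5 MHz, folds to fs − 42 MHz = 3 MHz.
48 MHz mod fs = 3 MHz.
3 MHz ≤ fs/2 = 22.5 MHz, appears at 3 MHz.
117.6 MHz mod fs = 27.6 MHz.
27.6 MHz > fs/2 = 22.5 MHz, folds to fs − 27.6 MHz = 17.4 MHz.
56 MHz mod fs = 11 MHz.
11 MHz ≤ fs/2 = 22.5 MHz, appears at 11 MHz.
190 MHz mod fs = 10 MHz.
10 MHz ≤ fs/2 = 22.5 MHz, appears at 10 MHz.
Distinct values: {3 MHz, 10 MHz, 11 MHz, 17.4 MHz} → 4.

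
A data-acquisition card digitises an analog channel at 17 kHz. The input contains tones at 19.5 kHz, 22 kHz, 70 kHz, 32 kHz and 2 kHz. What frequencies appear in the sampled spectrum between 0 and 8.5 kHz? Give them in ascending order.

fs/2 = 8.5 kHz.
19.5 kHz mod fs = 2.5 kHz.
2.5 kHz ≤ fs/2 = 8.5 kHz, appears at 2.5 kHz.
22 kHz mod fs = 5 kHz.
5 kHz ≤ fs/2 = 8.5 kHz, appears at 5 kHz.
70 kHz mod fs = 2 kHz.
2 kHz ≤ fs/2 = 8.5 kHz, appears at 2 kHz.
32 kHz mod fs = 15 kHz.
15 kHz > fs/2 = 8.5 kHz, folds to fs − 15 kHz = 2 kHz.
2 kHz ≤ fs/2 = 8.5 kHz, passes unchanged.
Distinct values: {2 kHz, 2.5 kHz, 5 kHz}.

2 kHz, 2.5 kHz, 5 kHz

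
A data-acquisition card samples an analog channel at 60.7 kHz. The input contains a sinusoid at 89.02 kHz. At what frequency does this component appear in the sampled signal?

89.02 kHz mod fs = 28.32 kHz.
28.32 kHz ≤ fs/2 = 30.35 kHz, appears at 28.32 kHz.

28.32 kHz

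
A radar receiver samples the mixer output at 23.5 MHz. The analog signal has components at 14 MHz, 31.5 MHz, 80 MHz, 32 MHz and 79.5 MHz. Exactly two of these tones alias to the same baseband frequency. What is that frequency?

9.5 MHz

fs/2 = 11.75 MHz.
14 MHz > fs/2 = 11.75 MHz, folds to fs − 14 MHz = 9.5 MHz.
31.5 MHz mod fs = 8 MHz.
8 MHz ≤ fs/2 = 11.75 MHz, appears at 8 MHz.
80 MHz mod fs = 9.5 MHz.
9.5 MHz ≤ fs/2 = 11.75 MHz, appears at 9.5 MHz.
32 MHz mod fs = 8.5 MHz.
8.5 MHz ≤ fs/2 = 11.75 MHz, appears at 8.5 MHz.
79.5 MHz mod fs = 9 MHz.
9 MHz ≤ fs/2 = 11.75 MHz, appears at 9 MHz.
14 MHz and 80 MHz both map to 9.5 MHz.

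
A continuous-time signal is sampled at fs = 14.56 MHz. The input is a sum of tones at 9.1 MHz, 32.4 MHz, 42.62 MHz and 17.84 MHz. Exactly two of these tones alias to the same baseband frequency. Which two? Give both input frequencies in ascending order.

17.84 MHz, 32.4 MHz

fs/2 = 7.28 MHz.
9.1 MHz > fs/2 = 7.28 MHz, folds to fs − 9.1 MHz = 5.46 MHz.
32.4 MHz mod fs = 3.28 MHz.
3.28 MHz ≤ fs/2 = 7.28 MHz, appears at 3.28 MHz.
42.62 MHz mod fs = 13.5 MHz.
13.5 MHz > fs/2 = 7.28 MHz, folds to fs − 13.5 MHz = 1.06 MHz.
17.84 MHz mod fs = 3.28 MHz.
3.28 MHz ≤ fs/2 = 7.28 MHz, appears at 3.28 MHz.
17.84 MHz and 32.4 MHz both map to 3.28 MHz.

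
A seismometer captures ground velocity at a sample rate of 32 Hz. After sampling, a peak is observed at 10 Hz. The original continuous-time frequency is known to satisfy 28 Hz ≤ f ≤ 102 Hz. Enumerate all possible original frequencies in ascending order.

Frequencies that alias to 10 Hz are k·fs ± 10 Hz for integer k ≥ 0.
k=0: 10 Hz.
k=1: 22 Hz, 42 Hz.
k=2: 54 Hz, 74 Hz.
k=3: 86 Hz, 106 Hz.
k=4: 118 Hz, 138 Hz.
Within [28 Hz, 102 Hz]: 42 Hz, 54 Hz, 74 Hz, 86 Hz.

42 Hz, 54 Hz, 74 Hz, 86 Hz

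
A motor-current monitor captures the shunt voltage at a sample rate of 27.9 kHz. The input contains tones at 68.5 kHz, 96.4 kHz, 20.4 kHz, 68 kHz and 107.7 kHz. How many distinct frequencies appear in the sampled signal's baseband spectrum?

4

fs/2 = 13.95 kHz.
68.5 kHz mod fs = 12.7 kHz.
12.7 kHz ≤ fs/2 = 13.95 kHz, appears at 12.7 kHz.
96.4 kHz mod fs = 12.7 kHz.
12.7 kHz ≤ fs/2 = 13.95 kHz, appears at 12.7 kHz.
20.4 kHz > fs/2 = 13.95 kHz, folds to fs − 20.4 kHz = 7.5 kHz.
68 kHz mod fs = 12.2 kHz.
12.2 kHz ≤ fs/2 = 13.95 kHz, appears at 12.2 kHz.
107.7 kHz mod fs = 24 kHz.
24 kHz > fs/2 = 13.95 kHz, folds to fs − 24 kHz = 3.9 kHz.
Distinct values: {3.9 kHz, 7.5 kHz, 12.2 kHz, 12.7 kHz} → 4.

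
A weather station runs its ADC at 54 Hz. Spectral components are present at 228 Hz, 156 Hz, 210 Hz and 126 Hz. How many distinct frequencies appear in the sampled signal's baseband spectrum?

3

fs/2 = 27 Hz.
228 Hz mod fs = 12 Hz.
12 Hz ≤ fs/2 = 27 Hz, appears at 12 Hz.
156 Hz mod fs = 48 Hz.
48 Hz > fs/2 = 27 Hz, folds to fs − 48 Hz = 6 Hz.
210 Hz mod fs = 48 Hz.
48 Hz > fs/2 = 27 Hz, folds to fs − 48 Hz = 6 Hz.
126 Hz mod fs = 18 Hz.
18 Hz ≤ fs/2 = 27 Hz, appears at 18 Hz.
Distinct values: {6 Hz, 12 Hz, 18 Hz} → 3.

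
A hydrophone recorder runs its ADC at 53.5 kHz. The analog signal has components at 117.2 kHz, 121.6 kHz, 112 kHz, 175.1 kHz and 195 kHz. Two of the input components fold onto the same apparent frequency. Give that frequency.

fs/2 = 26.75 kHz.
117.2 kHz mod fs = 10.2 kHz.
10.2 kHz ≤ fs/2 = 26.75 kHz, appears at 10.2 kHz.
121.6 kHz mod fs = 14.6 kHz.
14.6 kHz ≤ fs/2 = 26.75 kHz, appears at 14.6 kHz.
112 kHz mod fs = 5 kHz.
5 kHz ≤ fs/2 = 26.75 kHz, appears at 5 kHz.
175.1 kHz mod fs = 14.6 kHz.
14.6 kHz ≤ fs/2 = 26.75 kHz, appears at 14.6 kHz.
195 kHz mod fs = 34.5 kHz.
34.5 kHz > fs/2 = 26.75 kHz, folds to fs − 34.5 kHz = 19 kHz.
121.6 kHz and 175.1 kHz both map to 14.6 kHz.

14.6 kHz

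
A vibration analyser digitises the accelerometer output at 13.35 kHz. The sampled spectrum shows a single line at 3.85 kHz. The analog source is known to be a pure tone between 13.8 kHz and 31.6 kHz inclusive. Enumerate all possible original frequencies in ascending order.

Frequencies that alias to 3.85 kHz are k·fs ± 3.85 kHz for integer k ≥ 0.
k=0: 3.85 kHz.
k=1: 9.5 kHz, 17.2 kHz.
k=2: 22.85 kHz, 30.55 kHz.
k=3: 36.2 kHz, 43.9 kHz.
Within [13.8 kHz, 31.6 kHz]: 17.2 kHz, 22.85 kHz, 30.55 kHz.

17.2 kHz, 22.85 kHz, 30.55 kHz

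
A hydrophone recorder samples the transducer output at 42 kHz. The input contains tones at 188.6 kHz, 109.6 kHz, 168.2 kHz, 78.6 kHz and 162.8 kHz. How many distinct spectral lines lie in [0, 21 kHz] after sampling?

fs/2 = 21 kHz.
188.6 kHz mod fs = 20.6 kHz.
20.6 kHz ≤ fs/2 = 21 kHz, appears at 20.6 kHz.
109.6 kHz mod fs = 25.6 kHz.
25.6 kHz > fs/2 = 21 kHz, folds to fs − 25.6 kHz = 16.4 kHz.
168.2 kHz mod fs = 0.2 kHz.
0.2 kHz ≤ fs/2 = 21 kHz, appears at 0.2 kHz.
78.6 kHz mod fs = 36.6 kHz.
36.6 kHz > fs/2 = 21 kHz, folds to fs − 36.6 kHz = 5.4 kHz.
162.8 kHz mod fs = 36.8 kHz.
36.8 kHz > fs/2 = 21 kHz, folds to fs − 36.8 kHz = 5.2 kHz.
Distinct values: {0.2 kHz, 5.2 kHz, 5.4 kHz, 16.4 kHz, 20.6 kHz} → 5.

5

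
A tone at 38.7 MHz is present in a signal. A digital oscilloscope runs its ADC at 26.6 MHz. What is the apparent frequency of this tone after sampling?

12.1 MHz

38.7 MHz mod fs = 12.1 MHz.
12.1 MHz ≤ fs/2 = 13.3 MHz, appears at 12.1 MHz.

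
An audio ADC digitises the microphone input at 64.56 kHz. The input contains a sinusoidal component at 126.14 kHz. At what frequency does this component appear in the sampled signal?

2.98 kHz

126.14 kHz mod fs = 61.58 kHz.
61.58 kHz > fs/2 = 32.28 kHz, folds to fs − 61.58 kHz = 2.98 kHz.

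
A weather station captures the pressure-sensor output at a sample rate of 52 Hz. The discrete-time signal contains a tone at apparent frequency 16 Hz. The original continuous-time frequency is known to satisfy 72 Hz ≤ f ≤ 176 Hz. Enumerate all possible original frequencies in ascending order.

88 Hz, 120 Hz, 140 Hz, 172 Hz

Frequencies that alias to 16 Hz are k·fs ± 16 Hz for integer k ≥ 0.
k=0: 16 Hz.
k=1: 36 Hz, 68 Hz.
k=2: 88 Hz, 120 Hz.
k=3: 140 Hz, 172 Hz.
k=4: 192 Hz, 224 Hz.
Within [72 Hz, 176 Hz]: 88 Hz, 120 Hz, 140 Hz, 172 Hz.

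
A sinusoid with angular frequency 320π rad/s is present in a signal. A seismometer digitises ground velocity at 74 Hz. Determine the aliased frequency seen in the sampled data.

12 Hz

ω = 320π rad/s → f = ω/(2π) = 160 Hz.
160 Hz mod fs = 12 Hz.
12 Hz ≤ fs/2 = 37 Hz, appears at 12 Hz.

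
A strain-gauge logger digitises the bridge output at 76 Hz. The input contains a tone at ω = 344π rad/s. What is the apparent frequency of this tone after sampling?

20 Hz

ω = 344π rad/s → f = ω/(2π) = 172 Hz.
172 Hz mod fs = 20 Hz.
20 Hz ≤ fs/2 = 38 Hz, appears at 20 Hz.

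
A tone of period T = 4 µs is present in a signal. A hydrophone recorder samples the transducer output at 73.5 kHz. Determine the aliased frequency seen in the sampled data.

T = 4 µs → f = 1/T = 250 kHz.
250 kHz mod fs = 29.5 kHz.
29.5 kHz ≤ fs/2 = 36.75 kHz, appears at 29.5 kHz.

29.5 kHz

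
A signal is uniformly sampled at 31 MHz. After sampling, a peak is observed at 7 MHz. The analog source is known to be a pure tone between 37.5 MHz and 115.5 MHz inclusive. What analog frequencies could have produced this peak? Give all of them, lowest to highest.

38 MHz, 55 MHz, 69 MHz, 86 MHz, 100 MHz

Frequencies that alias to 7 MHz are k·fs ± 7 MHz for integer k ≥ 0.
k=0: 7 MHz.
k=1: 24 MHz, 38 MHz.
k=2: 55 MHz, 69 MHz.
k=3: 86 MHz, 100 MHz.
k=4: 117 MHz, 131 MHz.
Within [37.5 MHz, 115.5 MHz]: 38 MHz, 55 MHz, 69 MHz, 86 MHz, 100 MHz.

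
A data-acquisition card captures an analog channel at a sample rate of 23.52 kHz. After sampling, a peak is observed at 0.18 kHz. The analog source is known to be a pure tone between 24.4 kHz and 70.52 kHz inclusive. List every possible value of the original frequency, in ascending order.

Frequencies that alias to 0.18 kHz are k·fs ± 0.18 kHz for integer k ≥ 0.
k=0: 0.18 kHz.
k=1: 23.34 kHz, 23.7 kHz.
k=2: 46.86 kHz, 47.22 kHz.
k=3: 70.38 kHz, 70.74 kHz.
k=4: 93.9 kHz, 94.26 kHz.
Within [24.4 kHz, 70.52 kHz]: 46.86 kHz, 47.22 kHz, 70.38 kHz.

46.86 kHz, 47.22 kHz, 70.38 kHz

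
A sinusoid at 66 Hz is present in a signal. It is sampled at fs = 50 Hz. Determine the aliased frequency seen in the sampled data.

66 Hz mod fs = 16 Hz.
16 Hz ≤ fs/2 = 25 Hz, appears at 16 Hz.

16 Hz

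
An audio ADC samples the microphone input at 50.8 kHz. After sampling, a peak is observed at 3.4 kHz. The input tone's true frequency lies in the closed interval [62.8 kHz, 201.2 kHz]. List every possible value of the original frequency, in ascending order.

98.2 kHz, 105 kHz, 149 kHz, 155.8 kHz, 199.8 kHz

Frequencies that alias to 3.4 kHz are k·fs ± 3.4 kHz for integer k ≥ 0.
k=0: 3.4 kHz.
k=1: 47.4 kHz, 54.2 kHz.
k=2: 98.2 kHz, 105 kHz.
k=3: 149 kHz, 155.8 kHz.
k=4: 199.8 kHz, 206.6 kHz.
k=5: 250.6 kHz, 257.4 kHz.
Within [62.8 kHz, 201.2 kHz]: 98.2 kHz, 105 kHz, 149 kHz, 155.8 kHz, 199.8 kHz.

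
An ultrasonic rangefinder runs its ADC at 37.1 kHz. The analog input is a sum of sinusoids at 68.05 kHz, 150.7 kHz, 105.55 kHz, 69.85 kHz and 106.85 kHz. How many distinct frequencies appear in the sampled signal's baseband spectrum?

fs/2 = 18.55 kHz.
68.05 kHz mod fs = 30.95 kHz.
30.95 kHz > fs/2 = 18.55 kHz, folds to fs − 30.95 kHz = 6.15 kHz.
150.7 kHz mod fs = 2.3 kHz.
2.3 kHz ≤ fs/2 = 18.55 kHz, appears at 2.3 kHz.
105.55 kHz mod fs = 31.35 kHz.
31.35 kHz > fs/2 = 18.55 kHz, folds to fs − 31.35 kHz = 5.75 kHz.
69.85 kHz mod fs = 32.75 kHz.
32.75 kHz > fs/2 = 18.55 kHz, folds to fs − 32.75 kHz = 4.35 kHz.
106.85 kHz mod fs = 32.65 kHz.
32.65 kHz > fs/2 = 18.55 kHz, folds to fs − 32.65 kHz = 4.45 kHz.
Distinct values: {2.3 kHz, 4.35 kHz, 4.45 kHz, 5.75 kHz, 6.15 kHz} → 5.

5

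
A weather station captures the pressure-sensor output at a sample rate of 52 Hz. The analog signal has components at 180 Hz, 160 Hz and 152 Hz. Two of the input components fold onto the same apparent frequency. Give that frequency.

fs/2 = 26 Hz.
180 Hz mod fs = 24 Hz.
24 Hz ≤ fs/2 = 26 Hz, appears at 24 Hz.
160 Hz mod fs = 4 Hz.
4 Hz ≤ fs/2 = 26 Hz, appears at 4 Hz.
152 Hz mod fs = 48 Hz.
48 Hz > fs/2 = 26 Hz, folds to fs − 48 Hz = 4 Hz.
152 Hz and 160 Hz both map to 4 Hz.

4 Hz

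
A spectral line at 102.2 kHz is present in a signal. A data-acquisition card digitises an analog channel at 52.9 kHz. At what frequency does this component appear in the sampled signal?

3.6 kHz

102.2 kHz mod fs = 49.3 kHz.
49.3 kHz > fs/2 = 26.45 kHz, folds to fs − 49.3 kHz = 3.6 kHz.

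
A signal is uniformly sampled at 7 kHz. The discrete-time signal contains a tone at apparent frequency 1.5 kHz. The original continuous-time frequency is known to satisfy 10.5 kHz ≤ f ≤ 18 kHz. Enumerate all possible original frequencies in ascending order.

Frequencies that alias to 1.5 kHz are k·fs ± 1.5 kHz for integer k ≥ 0.
k=0: 1.5 kHz.
k=1: 5.5 kHz, 8.5 kHz.
k=2: 12.5 kHz, 15.5 kHz.
k=3: 19.5 kHz, 22.5 kHz.
Within [10.5 kHz, 18 kHz]: 12.5 kHz, 15.5 kHz.

12.5 kHz, 15.5 kHz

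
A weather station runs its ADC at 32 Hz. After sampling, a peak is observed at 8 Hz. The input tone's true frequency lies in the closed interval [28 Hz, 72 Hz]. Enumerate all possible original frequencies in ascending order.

40 Hz, 56 Hz, 72 Hz

Frequencies that alias to 8 Hz are k·fs ± 8 Hz for integer k ≥ 0.
k=0: 8 Hz.
k=1: 24 Hz, 40 Hz.
k=2: 56 Hz, 72 Hz.
k=3: 88 Hz, 104 Hz.
Within [28 Hz, 72 Hz]: 40 Hz, 56 Hz, 72 Hz.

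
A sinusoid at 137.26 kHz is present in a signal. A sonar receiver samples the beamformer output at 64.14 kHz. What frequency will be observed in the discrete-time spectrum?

137.26 kHz mod fs = 8.98 kHz.
8.98 kHz ≤ fs/2 = 32.07 kHz, appears at 8.98 kHz.

8.98 kHz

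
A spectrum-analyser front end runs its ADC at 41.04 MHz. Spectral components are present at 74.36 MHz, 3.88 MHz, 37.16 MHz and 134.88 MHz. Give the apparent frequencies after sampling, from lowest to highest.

3.88 MHz, 7.72 MHz, 11.76 MHz

fs/2 = 20.52 MHz.
74.36 MHz mod fs = 33.32 MHz.
33.32 MHz > fs/2 = 20.52 MHz, folds to fs − 33.32 MHz = 7.72 MHz.
3.88 MHz ≤ fs/2 = 20.52 MHz, passes unchanged.
37.16 MHz > fs/2 = 20.52 MHz, folds to fs − 37.16 MHz = 3.88 MHz.
134.88 MHz mod fs = 11.76 MHz.
11.76 MHz ≤ fs/2 = 20.52 MHz, appears at 11.76 MHz.
Distinct values: {3.88 MHz, 7.72 MHz, 11.76 MHz}.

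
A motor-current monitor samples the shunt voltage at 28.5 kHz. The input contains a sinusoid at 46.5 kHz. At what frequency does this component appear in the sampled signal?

46.5 kHz mod fs = 18 kHz.
18 kHz > fs/2 = 14.25 kHz, folds to fs − 18 kHz = 10.5 kHz.

10.5 kHz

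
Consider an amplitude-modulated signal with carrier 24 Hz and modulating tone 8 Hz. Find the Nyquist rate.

64 Hz

AM sidebands sit at fc ± fm = 16 Hz and 32 Hz.
Highest-frequency component: 32 Hz.
Nyquist rate = 2 × 32 Hz = 64 Hz.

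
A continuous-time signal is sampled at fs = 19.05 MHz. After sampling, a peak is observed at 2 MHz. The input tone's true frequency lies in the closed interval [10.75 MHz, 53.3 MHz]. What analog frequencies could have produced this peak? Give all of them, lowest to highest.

17.05 MHz, 21.05 MHz, 36.1 MHz, 40.1 MHz

Frequencies that alias to 2 MHz are k·fs ± 2 MHz for integer k ≥ 0.
k=0: 2 MHz.
k=1: 17.05 MHz, 21.05 MHz.
k=2: 36.1 MHz, 40.1 MHz.
k=3: 55.15 MHz, 59.15 MHz.
Within [10.75 MHz, 53.3 MHz]: 17.05 MHz, 21.05 MHz, 36.1 MHz, 40.1 MHz.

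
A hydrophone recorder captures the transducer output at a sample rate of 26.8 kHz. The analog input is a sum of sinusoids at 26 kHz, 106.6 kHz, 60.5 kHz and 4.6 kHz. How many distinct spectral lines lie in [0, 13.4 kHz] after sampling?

4

fs/2 = 13.4 kHz.
26 kHz > fs/2 = 13.4 kHz, folds to fs − 26 kHz = 0.8 kHz.
106.6 kHz mod fs = 26.2 kHz.
26.2 kHz > fs/2 = 13.4 kHz, folds to fs − 26.2 kHz = 0.6 kHz.
60.5 kHz mod fs = 6.9 kHz.
6.9 kHz ≤ fs/2 = 13.4 kHz, appears at 6.9 kHz.
4.6 kHz ≤ fs/2 = 13.4 kHz, passes unchanged.
Distinct values: {0.6 kHz, 0.8 kHz, 4.6 kHz, 6.9 kHz} → 4.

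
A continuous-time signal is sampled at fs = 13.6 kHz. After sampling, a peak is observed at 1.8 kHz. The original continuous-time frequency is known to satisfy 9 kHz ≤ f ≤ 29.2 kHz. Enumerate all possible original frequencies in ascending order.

Frequencies that alias to 1.8 kHz are k·fs ± 1.8 kHz for integer k ≥ 0.
k=0: 1.8 kHz.
k=1: 11.8 kHz, 15.4 kHz.
k=2: 25.4 kHz, 29 kHz.
k=3: 39 kHz, 42.6 kHz.
Within [9 kHz, 29.2 kHz]: 11.8 kHz, 15.4 kHz, 25.4 kHz, 29 kHz.

11.8 kHz, 15.4 kHz, 25.4 kHz, 29 kHz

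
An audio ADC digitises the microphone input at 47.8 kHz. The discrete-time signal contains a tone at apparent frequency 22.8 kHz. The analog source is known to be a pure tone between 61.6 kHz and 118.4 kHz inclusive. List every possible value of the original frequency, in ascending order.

Frequencies that alias to 22.8 kHz are k·fs ± 22.8 kHz for integer k ≥ 0.
k=0: 22.8 kHz.
k=1: 25 kHz, 70.6 kHz.
k=2: 72.8 kHz, 118.4 kHz.
k=3: 120.6 kHz, 166.2 kHz.
Within [61.6 kHz, 118.4 kHz]: 70.6 kHz, 72.8 kHz, 118.4 kHz.

70.6 kHz, 72.8 kHz, 118.4 kHz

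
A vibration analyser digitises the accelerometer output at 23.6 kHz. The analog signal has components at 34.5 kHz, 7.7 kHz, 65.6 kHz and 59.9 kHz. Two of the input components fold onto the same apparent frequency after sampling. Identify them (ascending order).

fs/2 = 11.8 kHz.
34.5 kHz mod fs = 10.9 kHz.
10.9 kHz ≤ fs/2 = 11.8 kHz, appears at 10.9 kHz.
7.7 kHz ≤ fs/2 = 11.8 kHz, passes unchanged.
65.6 kHz mod fs = 18.4 kHz.
18.4 kHz > fs/2 = 11.8 kHz, folds to fs − 18.4 kHz = 5.2 kHz.
59.9 kHz mod fs = 12.7 kHz.
12.7 kHz > fs/2 = 11.8 kHz, folds to fs − 12.7 kHz = 10.9 kHz.
34.5 kHz and 59.9 kHz both map to 10.9 kHz.

34.5 kHz, 59.9 kHz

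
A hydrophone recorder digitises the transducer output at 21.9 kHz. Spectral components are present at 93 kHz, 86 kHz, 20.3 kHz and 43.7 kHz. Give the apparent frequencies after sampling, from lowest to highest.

0.1 kHz, 1.6 kHz, 5.4 kHz

fs/2 = 10.95 kHz.
93 kHz mod fs = 5.4 kHz.
5.4 kHz ≤ fs/2 = 10.95 kHz, appears at 5.4 kHz.
86 kHz mod fs = 20.3 kHz.
20.3 kHz > fs/2 = 10.95 kHz, folds to fs − 20.3 kHz = 1.6 kHz.
20.3 kHz > fs/2 = 10.95 kHz, folds to fs − 20.3 kHz = 1.6 kHz.
43.7 kHz mod fs = 21.8 kHz.
21.8 kHz > fs/2 = 10.95 kHz, folds to fs − 21.8 kHz = 0.1 kHz.
Distinct values: {0.1 kHz, 1.6 kHz, 5.4 kHz}.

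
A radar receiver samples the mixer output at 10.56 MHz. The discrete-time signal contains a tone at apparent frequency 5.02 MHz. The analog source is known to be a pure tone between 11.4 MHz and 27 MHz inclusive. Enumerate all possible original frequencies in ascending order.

15.58 MHz, 16.1 MHz, 26.14 MHz, 26.66 MHz

Frequencies that alias to 5.02 MHz are k·fs ± 5.02 MHz for integer k ≥ 0.
k=0: 5.02 MHz.
k=1: 5.54 MHz, 15.58 MHz.
k=2: 16.1 MHz, 26.14 MHz.
k=3: 26.66 MHz, 36.7 MHz.
k=4: 37.22 MHz, 47.26 MHz.
Within [11.4 MHz, 27 MHz]: 15.58 MHz, 16.1 MHz, 26.14 MHz, 26.66 MHz.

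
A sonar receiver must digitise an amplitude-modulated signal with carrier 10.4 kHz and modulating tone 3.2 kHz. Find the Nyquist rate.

27.2 kHz

AM sidebands sit at fc ± fm = 7.2 kHz and 13.6 kHz.
Highest-frequency component: 13.6 kHz.
Nyquist rate = 2 × 13.6 kHz = 27.2 kHz.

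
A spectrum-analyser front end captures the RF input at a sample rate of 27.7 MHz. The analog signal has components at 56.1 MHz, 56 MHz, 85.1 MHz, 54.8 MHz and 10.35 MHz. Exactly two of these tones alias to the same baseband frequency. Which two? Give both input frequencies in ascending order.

54.8 MHz, 56 MHz

fs/2 = 13.85 MHz.
56.1 MHz mod fs = 0.7 MHz.
0.7 MHz ≤ fs/2 = 13.85 MHz, appears at 0.7 MHz.
56 MHz mod fs = 0.6 MHz.
0.6 MHz ≤ fs/2 = 13.85 MHz, appears at 0.6 MHz.
85.1 MHz mod fs = 2 MHz.
2 MHz ≤ fs/2 = 13.85 MHz, appears at 2 MHz.
54.8 MHz mod fs = 27.1 MHz.
27.1 MHz > fs/2 = 13.85 MHz, folds to fs − 27.1 MHz = 0.6 MHz.
10.35 MHz ≤ fs/2 = 13.85 MHz, passes unchanged.
54.8 MHz and 56 MHz both map to 0.6 MHz.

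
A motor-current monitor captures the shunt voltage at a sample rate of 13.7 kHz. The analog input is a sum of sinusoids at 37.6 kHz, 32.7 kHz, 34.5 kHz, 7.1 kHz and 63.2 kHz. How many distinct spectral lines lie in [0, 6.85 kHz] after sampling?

3

fs/2 = 6.85 kHz.
37.6 kHz mod fs = 10.2 kHz.
10.2 kHz > fs/2 = 6.85 kHz, folds to fs − 10.2 kHz = 3.5 kHz.
32.7 kHz mod fs = 5.3 kHz.
5.3 kHz ≤ fs/2 = 6.85 kHz, appears at 5.3 kHz.
34.5 kHz mod fs = 7.1 kHz.
7.1 kHz > fs/2 = 6.85 kHz, folds to fs − 7.1 kHz = 6.6 kHz.
7.1 kHz > fs/2 = 6.85 kHz, folds to fs − 7.1 kHz = 6.6 kHz.
63.2 kHz mod fs = 8.4 kHz.
8.4 kHz > fs/2 = 6.85 kHz, folds to fs − 8.4 kHz = 5.3 kHz.
Distinct values: {3.5 kHz, 5.3 kHz, 6.6 kHz} → 3.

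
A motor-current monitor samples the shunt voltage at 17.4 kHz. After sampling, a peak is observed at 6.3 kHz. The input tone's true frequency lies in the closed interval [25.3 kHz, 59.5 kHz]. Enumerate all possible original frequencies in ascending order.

28.5 kHz, 41.1 kHz, 45.9 kHz, 58.5 kHz

Frequencies that alias to 6.3 kHz are k·fs ± 6.3 kHz for integer k ≥ 0.
k=0: 6.3 kHz.
k=1: 11.1 kHz, 23.7 kHz.
k=2: 28.5 kHz, 41.1 kHz.
k=3: 45.9 kHz, 58.5 kHz.
k=4: 63.3 kHz, 75.9 kHz.
Within [25.3 kHz, 59.5 kHz]: 28.5 kHz, 41.1 kHz, 45.9 kHz, 58.5 kHz.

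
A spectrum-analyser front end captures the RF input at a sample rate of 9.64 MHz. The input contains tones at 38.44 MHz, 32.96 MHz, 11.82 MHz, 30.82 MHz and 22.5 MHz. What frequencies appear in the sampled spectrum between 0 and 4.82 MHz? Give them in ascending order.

fs/2 = 4.82 MHz.
38.44 MHz mod fs = 9.52 MHz.
9.52 MHz > fs/2 = 4.82 MHz, folds to fs − 9.52 MHz = 0.12 MHz.
32.96 MHz mod fs = 4.04 MHz.
4.04 MHz ≤ fs/2 = 4.82 MHz, appears at 4.04 MHz.
11.82 MHz mod fs = 2.18 MHz.
2.18 MHz ≤ fs/2 = 4.82 MHz, appears at 2.18 MHz.
30.82 MHz mod fs = 1.9 MHz.
1.9 MHz ≤ fs/2 = 4.82 MHz, appears at 1.9 MHz.
22.5 MHz mod fs = 3.22 MHz.
3.22 MHz ≤ fs/2 = 4.82 MHz, appears at 3.22 MHz.
Distinct values: {0.12 MHz, 1.9 MHz, 2.18 MHz, 3.22 MHz, 4.04 MHz}.

0.12 MHz, 1.9 MHz, 2.18 MHz, 3.22 MHz, 4.04 MHz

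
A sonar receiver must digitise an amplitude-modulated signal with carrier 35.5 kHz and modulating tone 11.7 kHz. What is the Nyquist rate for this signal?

AM sidebands sit at fc ± fm = 23.8 kHz and 47.2 kHz.
Highest-frequency component: 47.2 kHz.
Nyquist rate = 2 × 47.2 kHz = 94.4 kHz.

94.4 kHz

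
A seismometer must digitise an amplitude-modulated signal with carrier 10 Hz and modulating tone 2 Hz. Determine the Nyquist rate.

24 Hz

AM sidebands sit at fc ± fm = 8 Hz and 12 Hz.
Highest-frequency component: 12 Hz.
Nyquist rate = 2 × 12 Hz = 24 Hz.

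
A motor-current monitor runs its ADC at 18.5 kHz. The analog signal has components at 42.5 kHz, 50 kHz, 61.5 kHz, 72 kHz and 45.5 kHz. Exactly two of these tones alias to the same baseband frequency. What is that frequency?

5.5 kHz

fs/2 = 9.25 kHz.
42.5 kHz mod fs = 5.5 kHz.
5.5 kHz ≤ fs/2 = 9.25 kHz, appears at 5.5 kHz.
50 kHz mod fs = 13 kHz.
13 kHz > fs/2 = 9.25 kHz, folds to fs − 13 kHz = 5.5 kHz.
61.5 kHz mod fs = 6 kHz.
6 kHz ≤ fs/2 = 9.25 kHz, appears at 6 kHz.
72 kHz mod fs = 16.5 kHz.
16.5 kHz > fs/2 = 9.25 kHz, folds to fs − 16.5 kHz = 2 kHz.
45.5 kHz mod fs = 8.5 kHz.
8.5 kHz ≤ fs/2 = 9.25 kHz, appears at 8.5 kHz.
42.5 kHz and 50 kHz both map to 5.5 kHz.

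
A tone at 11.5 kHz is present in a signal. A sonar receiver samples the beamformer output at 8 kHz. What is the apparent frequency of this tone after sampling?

3.5 kHz

11.5 kHz mod fs = 3.5 kHz.
3.5 kHz ≤ fs/2 = 4 kHz, appears at 3.5 kHz.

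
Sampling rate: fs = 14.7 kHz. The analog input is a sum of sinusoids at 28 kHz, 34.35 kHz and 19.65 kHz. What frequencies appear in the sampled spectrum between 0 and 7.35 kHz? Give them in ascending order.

1.4 kHz, 4.95 kHz

fs/2 = 7.35 kHz.
28 kHz mod fs = 13.3 kHz.
13.3 kHz > fs/2 = 7.35 kHz, folds to fs − 13.3 kHz = 1.4 kHz.
34.35 kHz mod fs = 4.95 kHz.
4.95 kHz ≤ fs/2 = 7.35 kHz, appears at 4.95 kHz.
19.65 kHz mod fs = 4.95 kHz.
4.95 kHz ≤ fs/2 = 7.35 kHz, appears at 4.95 kHz.
Distinct values: {1.4 kHz, 4.95 kHz}.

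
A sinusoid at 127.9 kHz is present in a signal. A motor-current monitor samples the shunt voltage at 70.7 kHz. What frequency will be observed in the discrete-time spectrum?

127.9 kHz mod fs = 57.2 kHz.
57.2 kHz > fs/2 = 35.35 kHz, folds to fs − 57.2 kHz = 13.5 kHz.

13.5 kHz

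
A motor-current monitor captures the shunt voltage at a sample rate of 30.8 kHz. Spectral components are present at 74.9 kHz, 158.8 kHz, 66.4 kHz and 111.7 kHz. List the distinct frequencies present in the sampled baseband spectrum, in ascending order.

fs/2 = 15.4 kHz.
74.9 kHz mod fs = 13.3 kHz.
13.3 kHz ≤ fs/2 = 15.4 kHz, appears at 13.3 kHz.
158.8 kHz mod fs = 4.8 kHz.
4.8 kHz ≤ fs/2 = 15.4 kHz, appears at 4.8 kHz.
66.4 kHz mod fs = 4.8 kHz.
4.8 kHz ≤ fs/2 = 15.4 kHz, appears at 4.8 kHz.
111.7 kHz mod fs = 19.3 kHz.
19.3 kHz > fs/2 = 15.4 kHz, folds to fs − 19.3 kHz = 11.5 kHz.
Distinct values: {4.8 kHz, 11.5 kHz, 13.3 kHz}.

4.8 kHz, 11.5 kHz, 13.3 kHz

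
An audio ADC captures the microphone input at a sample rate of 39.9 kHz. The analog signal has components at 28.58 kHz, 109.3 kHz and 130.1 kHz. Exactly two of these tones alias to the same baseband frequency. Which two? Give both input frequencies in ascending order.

109.3 kHz, 130.1 kHz

fs/2 = 19.95 kHz.
28.58 kHz > fs/2 = 19.95 kHz, folds to fs − 28.58 kHz = 11.32 kHz.
109.3 kHz mod fs = 29.5 kHz.
29.5 kHz > fs/2 = 19.95 kHz, folds to fs − 29.5 kHz = 10.4 kHz.
130.1 kHz mod fs = 10.4 kHz.
10.4 kHz ≤ fs/2 = 19.95 kHz, appears at 10.4 kHz.
109.3 kHz and 130.1 kHz both map to 10.4 kHz.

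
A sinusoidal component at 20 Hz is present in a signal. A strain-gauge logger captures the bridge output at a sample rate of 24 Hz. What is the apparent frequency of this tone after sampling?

4 Hz

20 Hz > fs/2 = 12 Hz, folds to fs − 20 Hz = 4 Hz.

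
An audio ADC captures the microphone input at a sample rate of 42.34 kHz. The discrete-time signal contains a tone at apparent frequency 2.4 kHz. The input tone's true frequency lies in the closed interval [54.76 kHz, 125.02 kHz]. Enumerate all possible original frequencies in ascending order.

82.28 kHz, 87.08 kHz, 124.62 kHz

Frequencies that alias to 2.4 kHz are k·fs ± 2.4 kHz for integer k ≥ 0.
k=0: 2.4 kHz.
k=1: 39.94 kHz, 44.74 kHz.
k=2: 82.28 kHz, 87.08 kHz.
k=3: 124.62 kHz, 129.42 kHz.
k=4: 166.96 kHz, 171.76 kHz.
Within [54.76 kHz, 125.02 kHz]: 82.28 kHz, 87.08 kHz, 124.62 kHz.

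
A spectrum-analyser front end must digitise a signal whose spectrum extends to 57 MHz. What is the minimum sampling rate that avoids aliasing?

Nyquist rate = 2 × 57 MHz = 114 MHz.

114 MHz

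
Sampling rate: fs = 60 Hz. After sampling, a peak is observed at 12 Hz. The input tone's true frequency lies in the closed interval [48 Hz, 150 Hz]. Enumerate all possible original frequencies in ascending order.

48 Hz, 72 Hz, 108 Hz, 132 Hz

Frequencies that alias to 12 Hz are k·fs ± 12 Hz for integer k ≥ 0.
k=0: 12 Hz.
k=1: 48 Hz, 72 Hz.
k=2: 108 Hz, 132 Hz.
k=3: 168 Hz, 192 Hz.
Within [48 Hz, 150 Hz]: 48 Hz, 72 Hz, 108 Hz, 132 Hz.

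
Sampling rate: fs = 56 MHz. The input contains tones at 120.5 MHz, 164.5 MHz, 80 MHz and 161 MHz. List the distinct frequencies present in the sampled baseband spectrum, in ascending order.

fs/2 = 28 MHz.
120.5 MHz mod fs = 8.5 MHz.
8.5 MHz ≤ fs/2 = 28 MHz, appears at 8.5 MHz.
164.5 MHz mod fs = 52.5 MHz.
52.5 MHz > fs/2 = 28 MHz, folds to fs − 52.5 MHz = 3.5 MHz.
80 MHz mod fs = 24 MHz.
24 MHz ≤ fs/2 = 28 MHz, appears at 24 MHz.
161 MHz mod fs = 49 MHz.
49 MHz > fs/2 = 28 MHz, folds to fs − 49 MHz = 7 MHz.
Distinct values: {3.5 MHz, 7 MHz, 8.5 MHz, 24 MHz}.

3.5 MHz, 7 MHz, 8.5 MHz, 24 MHz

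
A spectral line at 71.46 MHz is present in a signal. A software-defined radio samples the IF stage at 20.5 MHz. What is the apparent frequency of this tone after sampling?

9.96 MHz

71.46 MHz mod fs = 9.96 MHz.
9.96 MHz ≤ fs/2 = 10.25 MHz, appears at 9.96 MHz.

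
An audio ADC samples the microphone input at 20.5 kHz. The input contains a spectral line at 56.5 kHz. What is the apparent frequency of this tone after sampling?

5 kHz

56.5 kHz mod fs = 15.5 kHz.
15.5 kHz > fs/2 = 10.25 kHz, folds to fs − 15.5 kHz = 5 kHz.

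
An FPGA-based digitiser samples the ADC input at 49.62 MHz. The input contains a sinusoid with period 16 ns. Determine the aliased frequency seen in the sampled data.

T = 16 ns → f = 1/T = 62.5 MHz.
62.5 MHz mod fs = 12.88 MHz.
12.88 MHz ≤ fs/2 = 24.81 MHz, appears at 12.88 MHz.

12.88 MHz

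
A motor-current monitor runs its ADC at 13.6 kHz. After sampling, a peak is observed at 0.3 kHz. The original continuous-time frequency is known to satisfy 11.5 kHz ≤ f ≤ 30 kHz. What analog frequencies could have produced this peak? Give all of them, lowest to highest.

Frequencies that alias to 0.3 kHz are k·fs ± 0.3 kHz for integer k ≥ 0.
k=0: 0.3 kHz.
k=1: 13.3 kHz, 13.9 kHz.
k=2: 26.9 kHz, 27.5 kHz.
k=3: 40.5 kHz, 41.1 kHz.
Within [11.5 kHz, 30 kHz]: 13.3 kHz, 13.9 kHz, 26.9 kHz, 27.5 kHz.

13.3 kHz, 13.9 kHz, 26.9 kHz, 27.5 kHz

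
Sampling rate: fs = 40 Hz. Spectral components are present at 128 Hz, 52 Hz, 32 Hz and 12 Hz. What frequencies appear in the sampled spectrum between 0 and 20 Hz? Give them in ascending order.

8 Hz, 12 Hz

fs/2 = 20 Hz.
128 Hz mod fs = 8 Hz.
8 Hz ≤ fs/2 = 20 Hz, appears at 8 Hz.
52 Hz mod fs = 12 Hz.
12 Hz ≤ fs/2 = 20 Hz, appears at 12 Hz.
32 Hz > fs/2 = 20 Hz, folds to fs − 32 Hz = 8 Hz.
12 Hz ≤ fs/2 = 20 Hz, passes unchanged.
Distinct values: {8 Hz, 12 Hz}.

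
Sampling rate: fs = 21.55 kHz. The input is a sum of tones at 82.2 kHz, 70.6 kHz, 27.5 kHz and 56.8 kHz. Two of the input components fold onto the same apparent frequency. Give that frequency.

5.95 kHz

fs/2 = 10.775 kHz.
82.2 kHz mod fs = 17.55 kHz.
17.55 kHz > fs/2 = 10.775 kHz, folds to fs − 17.55 kHz = 4 kHz.
70.6 kHz mod fs = 5.95 kHz.
5.95 kHz ≤ fs/2 = 10.775 kHz, appears at 5.95 kHz.
27.5 kHz mod fs = 5.95 kHz.
5.95 kHz ≤ fs/2 = 10.775 kHz, appears at 5.95 kHz.
56.8 kHz mod fs = 13.7 kHz.
13.7 kHz > fs/2 = 10.775 kHz, folds to fs − 13.7 kHz = 7.85 kHz.
27.5 kHz and 70.6 kHz both map to 5.95 kHz.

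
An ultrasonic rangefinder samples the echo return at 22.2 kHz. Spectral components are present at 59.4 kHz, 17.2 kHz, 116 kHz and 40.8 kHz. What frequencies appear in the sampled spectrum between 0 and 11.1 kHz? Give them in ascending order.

3.6 kHz, 5 kHz, 7.2 kHz

fs/2 = 11.1 kHz.
59.4 kHz mod fs = 15 kHz.
15 kHz > fs/2 = 11.1 kHz, folds to fs − 15 kHz = 7.2 kHz.
17.2 kHz > fs/2 = 11.1 kHz, folds to fs − 17.2 kHz = 5 kHz.
116 kHz mod fs = 5 kHz.
5 kHz ≤ fs/2 = 11.1 kHz, appears at 5 kHz.
40.8 kHz mod fs = 18.6 kHz.
18.6 kHz > fs/2 = 11.1 kHz, folds to fs − 18.6 kHz = 3.6 kHz.
Distinct values: {3.6 kHz, 5 kHz, 7.2 kHz}.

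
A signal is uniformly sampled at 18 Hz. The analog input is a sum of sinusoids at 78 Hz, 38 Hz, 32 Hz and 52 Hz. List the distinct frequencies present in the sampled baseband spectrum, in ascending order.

2 Hz, 4 Hz, 6 Hz

fs/2 = 9 Hz.
78 Hz mod fs = 6 Hz.
6 Hz ≤ fs/2 = 9 Hz, appears at 6 Hz.
38 Hz mod fs = 2 Hz.
2 Hz ≤ fs/2 = 9 Hz, appears at 2 Hz.
32 Hz mod fs = 14 Hz.
14 Hz > fs/2 = 9 Hz, folds to fs − 14 Hz = 4 Hz.
52 Hz mod fs = 16 Hz.
16 Hz > fs/2 = 9 Hz, folds to fs − 16 Hz = 2 Hz.
Distinct values: {2 Hz, 4 Hz, 6 Hz}.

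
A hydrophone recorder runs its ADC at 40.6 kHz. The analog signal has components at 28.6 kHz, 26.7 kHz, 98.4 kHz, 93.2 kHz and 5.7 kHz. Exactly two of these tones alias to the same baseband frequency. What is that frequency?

12 kHz

fs/2 = 20.3 kHz.
28.6 kHz > fs/2 = 20.3 kHz, folds to fs − 28.6 kHz = 12 kHz.
26.7 kHz > fs/2 = 20.3 kHz, folds to fs − 26.7 kHz = 13.9 kHz.
98.4 kHz mod fs = 17.2 kHz.
17.2 kHz ≤ fs/2 = 20.3 kHz, appears at 17.2 kHz.
93.2 kHz mod fs = 12 kHz.
12 kHz ≤ fs/2 = 20.3 kHz, appears at 12 kHz.
5.7 kHz ≤ fs/2 = 20.3 kHz, passes unchanged.
28.6 kHz and 93.2 kHz both map to 12 kHz.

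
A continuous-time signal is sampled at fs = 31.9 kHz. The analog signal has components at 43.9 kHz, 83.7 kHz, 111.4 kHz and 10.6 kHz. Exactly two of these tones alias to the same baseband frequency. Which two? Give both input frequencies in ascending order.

fs/2 = 15.95 kHz.
43.9 kHz mod fs = 12 kHz.
12 kHz ≤ fs/2 = 15.95 kHz, appears at 12 kHz.
83.7 kHz mod fs = 19.9 kHz.
19.9 kHz > fs/2 = 15.95 kHz, folds to fs − 19.9 kHz = 12 kHz.
111.4 kHz mod fs = 15.7 kHz.
15.7 kHz ≤ fs/2 = 15.95 kHz, appears at 15.7 kHz.
10.6 kHz ≤ fs/2 = 15.95 kHz, passes unchanged.
43.9 kHz and 83.7 kHz both map to 12 kHz.

43.9 kHz, 83.7 kHz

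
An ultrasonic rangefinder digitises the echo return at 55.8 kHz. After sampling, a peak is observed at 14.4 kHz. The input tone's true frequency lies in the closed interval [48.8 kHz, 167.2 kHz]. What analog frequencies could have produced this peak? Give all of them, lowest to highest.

70.2 kHz, 97.2 kHz, 126 kHz, 153 kHz

Frequencies that alias to 14.4 kHz are k·fs ± 14.4 kHz for integer k ≥ 0.
k=0: 14.4 kHz.
k=1: 41.4 kHz, 70.2 kHz.
k=2: 97.2 kHz, 126 kHz.
k=3: 153 kHz, 181.8 kHz.
k=4: 208.8 kHz, 237.6 kHz.
Within [48.8 kHz, 167.2 kHz]: 70.2 kHz, 97.2 kHz, 126 kHz, 153 kHz.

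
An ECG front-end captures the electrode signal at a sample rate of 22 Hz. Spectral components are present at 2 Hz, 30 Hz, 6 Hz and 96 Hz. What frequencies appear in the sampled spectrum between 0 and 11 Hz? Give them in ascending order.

2 Hz, 6 Hz, 8 Hz

fs/2 = 11 Hz.
2 Hz ≤ fs/2 = 11 Hz, passes unchanged.
30 Hz mod fs = 8 Hz.
8 Hz ≤ fs/2 = 11 Hz, appears at 8 Hz.
6 Hz ≤ fs/2 = 11 Hz, passes unchanged.
96 Hz mod fs = 8 Hz.
8 Hz ≤ fs/2 = 11 Hz, appears at 8 Hz.
Distinct values: {2 Hz, 6 Hz, 8 Hz}.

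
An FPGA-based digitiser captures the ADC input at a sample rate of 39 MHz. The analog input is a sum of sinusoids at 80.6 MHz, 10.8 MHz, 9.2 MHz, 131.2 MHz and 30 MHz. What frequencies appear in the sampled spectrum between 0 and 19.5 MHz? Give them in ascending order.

2.6 MHz, 9 MHz, 9.2 MHz, 10.8 MHz, 14.2 MHz

fs/2 = 19.5 MHz.
80.6 MHz mod fs = 2.6 MHz.
2.6 MHz ≤ fs/2 = 19.5 MHz, appears at 2.6 MHz.
10.8 MHz ≤ fs/2 = 19.5 MHz, passes unchanged.
9.2 MHz ≤ fs/2 = 19.5 MHz, passes unchanged.
131.2 MHz mod fs = 14.2 MHz.
14.2 MHz ≤ fs/2 = 19.5 MHz, appears at 14.2 MHz.
30 MHz > fs/2 = 19.5 MHz, folds to fs − 30 MHz = 9 MHz.
Distinct values: {2.6 MHz, 9 MHz, 9.2 MHz, 10.8 MHz, 14.2 MHz}.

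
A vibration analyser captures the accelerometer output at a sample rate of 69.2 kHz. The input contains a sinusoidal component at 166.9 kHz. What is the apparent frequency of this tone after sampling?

28.5 kHz

166.9 kHz mod fs = 28.5 kHz.
28.5 kHz ≤ fs/2 = 34.6 kHz, appears at 28.5 kHz.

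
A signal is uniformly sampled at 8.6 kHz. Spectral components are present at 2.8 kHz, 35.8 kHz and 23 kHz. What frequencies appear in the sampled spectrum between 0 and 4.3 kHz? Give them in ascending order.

fs/2 = 4.3 kHz.
2.8 kHz ≤ fs/2 = 4.3 kHz, passes unchanged.
35.8 kHz mod fs = 1.4 kHz.
1.4 kHz ≤ fs/2 = 4.3 kHz, appears at 1.4 kHz.
23 kHz mod fs = 5.8 kHz.
5.8 kHz > fs/2 = 4.3 kHz, folds to fs − 5.8 kHz = 2.8 kHz.
Distinct values: {1.4 kHz, 2.8 kHz}.

1.4 kHz, 2.8 kHz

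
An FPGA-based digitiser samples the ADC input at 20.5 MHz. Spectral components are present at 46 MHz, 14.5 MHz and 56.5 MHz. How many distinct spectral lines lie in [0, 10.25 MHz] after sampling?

fs/2 = 10.25 MHz.
46 MHz mod fs = 5 MHz.
5 MHz ≤ fs/2 = 10.25 MHz, appears at 5 MHz.
14.5 MHz > fs/2 = 10.25 MHz, folds to fs − 14.5 MHz = 6 MHz.
56.5 MHz mod fs = 15.5 MHz.
15.5 MHz > fs/2 = 10.25 MHz, folds to fs − 15.5 MHz = 5 MHz.
Distinct values: {5 MHz, 6 MHz} → 2.

2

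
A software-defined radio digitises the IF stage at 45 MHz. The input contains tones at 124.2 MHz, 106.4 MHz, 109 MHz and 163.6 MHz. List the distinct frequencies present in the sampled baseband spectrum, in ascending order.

fs/2 = 22.5 MHz.
124.2 MHz mod fs = 34.2 MHz.
34.2 MHz > fs/2 = 22.5 MHz, folds to fs − 34.2 MHz = 10.8 MHz.
106.4 MHz mod fs = 16.4 MHz.
16.4 MHz ≤ fs/2 = 22.5 MHz, appears at 16.4 MHz.
109 MHz mod fs = 19 MHz.
19 MHz ≤ fs/2 = 22.5 MHz, appears at 19 MHz.
163.6 MHz mod fs = 28.6 MHz.
28.6 MHz > fs/2 = 22.5 MHz, folds to fs − 28.6 MHz = 16.4 MHz.
Distinct values: {10.8 MHz, 16.4 MHz, 19 MHz}.

10.8 MHz, 16.4 MHz, 19 MHz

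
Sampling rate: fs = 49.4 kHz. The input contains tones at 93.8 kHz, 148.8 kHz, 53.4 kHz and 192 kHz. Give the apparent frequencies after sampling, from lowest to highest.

fs/2 = 24.7 kHz.
93.8 kHz mod fs = 44.4 kHz.
44.4 kHz > fs/2 = 24.7 kHz, folds to fs − 44.4 kHz = 5 kHz.
148.8 kHz mod fs = 0.6 kHz.
0.6 kHz ≤ fs/2 = 24.7 kHz, appears at 0.6 kHz.
53.4 kHz mod fs = 4 kHz.
4 kHz ≤ fs/2 = 24.7 kHz, appears at 4 kHz.
192 kHz mod fs = 43.8 kHz.
43.8 kHz > fs/2 = 24.7 kHz, folds to fs − 43.8 kHz = 5.6 kHz.
Distinct values: {0.6 kHz, 4 kHz, 5 kHz, 5.6 kHz}.

0.6 kHz, 4 kHz, 5 kHz, 5.6 kHz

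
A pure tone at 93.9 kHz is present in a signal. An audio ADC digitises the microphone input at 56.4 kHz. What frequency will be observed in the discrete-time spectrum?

93.9 kHz mod fs = 37.5 kHz.
37.5 kHz > fs/2 = 28.2 kHz, folds to fs − 37.5 kHz = 18.9 kHz.

18.9 kHz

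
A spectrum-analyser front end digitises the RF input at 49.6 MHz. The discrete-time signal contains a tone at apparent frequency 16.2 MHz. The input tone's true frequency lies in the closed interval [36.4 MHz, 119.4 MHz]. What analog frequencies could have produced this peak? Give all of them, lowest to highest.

65.8 MHz, 83 MHz, 115.4 MHz

Frequencies that alias to 16.2 MHz are k·fs ± 16.2 MHz for integer k ≥ 0.
k=0: 16.2 MHz.
k=1: 33.4 MHz, 65.8 MHz.
k=2: 83 MHz, 115.4 MHz.
k=3: 132.6 MHz, 165 MHz.
Within [36.4 MHz, 119.4 MHz]: 65.8 MHz, 83 MHz, 115.4 MHz.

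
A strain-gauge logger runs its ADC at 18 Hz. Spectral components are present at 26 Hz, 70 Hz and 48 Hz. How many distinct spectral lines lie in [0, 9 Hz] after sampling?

3

fs/2 = 9 Hz.
26 Hz mod fs = 8 Hz.
8 Hz ≤ fs/2 = 9 Hz, appears at 8 Hz.
70 Hz mod fs = 16 Hz.
16 Hz > fs/2 = 9 Hz, folds to fs − 16 Hz = 2 Hz.
48 Hz mod fs = 12 Hz.
12 Hz > fs/2 = 9 Hz, folds to fs − 12 Hz = 6 Hz.
Distinct values: {2 Hz, 6 Hz, 8 Hz} → 3.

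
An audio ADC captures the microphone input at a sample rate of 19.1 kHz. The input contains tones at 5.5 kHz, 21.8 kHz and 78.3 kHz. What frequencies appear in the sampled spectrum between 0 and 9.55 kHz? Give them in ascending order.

fs/2 = 9.55 kHz.
5.5 kHz ≤ fs/2 = 9.55 kHz, passes unchanged.
21.8 kHz mod fs = 2.7 kHz.
2.7 kHz ≤ fs/2 = 9.55 kHz, appears at 2.7 kHz.
78.3 kHz mod fs = 1.9 kHz.
1.9 kHz ≤ fs/2 = 9.55 kHz, appears at 1.9 kHz.
Distinct values: {1.9 kHz, 2.7 kHz, 5.5 kHz}.

1.9 kHz, 2.7 kHz, 5.5 kHz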